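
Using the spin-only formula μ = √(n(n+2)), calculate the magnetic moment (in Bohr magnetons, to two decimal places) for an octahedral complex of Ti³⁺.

Ti is in group 4, so Ti³⁺ is d¹ (4 − 3 = 1).
Configuration: t2g^1 e_g^0 → 1 unpaired electron.
μ(spin-only) = √[1(1+2)] = √3 ≈ 1.73 Bohr magnetons.

1.73 Bohr magnetons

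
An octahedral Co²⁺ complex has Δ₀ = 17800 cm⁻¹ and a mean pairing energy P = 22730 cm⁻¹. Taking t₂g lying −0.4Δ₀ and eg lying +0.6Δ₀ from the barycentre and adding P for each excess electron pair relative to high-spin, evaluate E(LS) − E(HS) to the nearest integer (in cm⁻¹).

Group 9 minus oxidation state +2 gives a d⁷ configuration for Co²⁺.
In the high-spin limit (t₂g⁵ eg²) the orbital term is -0.8Δ₀ = -14240 cm⁻¹, with no excess pairing.
Low-spin t₂g⁶ eg¹ gives -1.8Δ₀ = -32040 cm⁻¹, but forming 1 extra pair costs 1P = 22730 cm⁻¹, so E(LS) = -32040 + 22730 = -9310 cm⁻¹.
The difference is -9310 − (-14240) = 4930 cm⁻¹, so high-spin lies lower.

4930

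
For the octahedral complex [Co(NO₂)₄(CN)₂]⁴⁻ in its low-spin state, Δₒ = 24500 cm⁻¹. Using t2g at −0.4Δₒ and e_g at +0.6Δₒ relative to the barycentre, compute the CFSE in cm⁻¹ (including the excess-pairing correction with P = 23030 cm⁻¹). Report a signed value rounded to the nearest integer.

Ligand charges: 4×(-1) from NO₂⁻ and 2×(-1) from CN⁻ sum to -6; with overall charge -4, Co is +2.
Co is in group 9, so Co²⁺ is d⁷ (9 − 2 = 7).
Configuration: t2g^6 e_g^1.
CFSE(orbital) = 6×(-0.4Δₒ) + 1×(0.6Δₒ) = -1.8Δₒ; with Δₒ = 24500 cm⁻¹ that is -44100 cm⁻¹.
Relative to high-spin t2g^5 e_g^2 (2 paired), the low-spin configuration has 1 additional pair, contributing +1 × 23030 = +23030 cm⁻¹.
Overall CFSE = -44100 + 23030 = -21070 cm⁻¹.

-21070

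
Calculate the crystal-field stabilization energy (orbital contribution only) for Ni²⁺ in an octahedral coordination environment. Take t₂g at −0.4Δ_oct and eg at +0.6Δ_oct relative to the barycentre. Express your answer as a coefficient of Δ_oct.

-1.2 Δ_oct

Ni²⁺: group 10, so d-count = 10 − 2 = 8.
For octahedral d⁸ the high- and low-spin configurations coincide.
Configuration: t₂g⁶ eg².
CFSE = 6(-0.4Δ_oct) + 2(0.6Δ_oct) = -2.4Δ_oct + 1.2Δ_oct = -1.2Δ_oct.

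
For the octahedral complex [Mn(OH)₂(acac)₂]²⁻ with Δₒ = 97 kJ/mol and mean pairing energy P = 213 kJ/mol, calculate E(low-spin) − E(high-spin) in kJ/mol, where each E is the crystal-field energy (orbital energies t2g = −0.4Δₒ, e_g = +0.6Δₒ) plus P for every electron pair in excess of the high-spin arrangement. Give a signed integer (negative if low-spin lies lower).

232

Ligand charges: 2×(-1) from OH⁻ and 2×(-1) from acac⁻ sum to -4; with overall charge -2, Mn is +2.
Mn is in group 7, so Mn²⁺ is d⁵ (7 − 2 = 5).
High-spin: t2g^3 e_g^2, CFSE = 0.0Δₒ = 0 kJ/mol.
For low-spin the configuration is t2g^5 e_g^0: orbital energy -2.0 × 97 = -194 kJ/mol, and 2 additional pairs relative to high-spin add 426 kJ/mol, giving 232 kJ/mol.
Thus E(LS) − E(HS) = 232 kJ/mol.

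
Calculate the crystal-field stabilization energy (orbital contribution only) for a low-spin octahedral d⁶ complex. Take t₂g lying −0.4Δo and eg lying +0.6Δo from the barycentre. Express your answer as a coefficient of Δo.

Configuration: t₂g⁶ eg⁰.
CFSE = 6(-0.4Δo) + 0(0.6Δo) = -2.4Δo + 0.0Δo = -2.4Δo.

-2.4 Δo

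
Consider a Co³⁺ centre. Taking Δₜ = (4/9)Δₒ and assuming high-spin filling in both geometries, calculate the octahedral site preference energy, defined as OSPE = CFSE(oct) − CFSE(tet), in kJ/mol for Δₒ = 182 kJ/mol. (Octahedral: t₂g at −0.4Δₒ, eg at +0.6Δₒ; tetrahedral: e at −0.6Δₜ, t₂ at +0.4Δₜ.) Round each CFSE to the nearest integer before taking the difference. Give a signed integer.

Group 9 minus oxidation state +3 gives a d⁶ configuration for Co³⁺.
In an octahedral site d⁶ (HS) is t₂g⁴ eg², giving CFSE(oct) = -0.4Δₒ = -73 kJ/mol.
Tetrahedral: e³ t₂³, CFSE = 3(−0.6) + 3(+0.4) = -0.6Δₜ = -0.6 × (4/9) × 182 = -49 kJ/mol.
OSPE = -73 − (-49) = -24 kJ/mol.

-24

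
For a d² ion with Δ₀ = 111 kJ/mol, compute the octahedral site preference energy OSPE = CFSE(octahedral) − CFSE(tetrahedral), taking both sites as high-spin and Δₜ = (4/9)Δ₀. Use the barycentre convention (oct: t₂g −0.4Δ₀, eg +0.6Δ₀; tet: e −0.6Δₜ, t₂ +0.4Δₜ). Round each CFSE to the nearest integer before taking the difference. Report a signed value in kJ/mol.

Octahedral high-spin t₂g² eg⁰: CFSE = -0.8 × 111 = -89 kJ/mol.
In a tetrahedral site the filling is e² t₂⁰: CFSE(tet) = -1.2Δₜ = -1.2 × (4/9)(111) = -59 kJ/mol.
OSPE = CFSE(oct) − CFSE(tet) = -89 − (-59) = -30 kJ/mol.

-30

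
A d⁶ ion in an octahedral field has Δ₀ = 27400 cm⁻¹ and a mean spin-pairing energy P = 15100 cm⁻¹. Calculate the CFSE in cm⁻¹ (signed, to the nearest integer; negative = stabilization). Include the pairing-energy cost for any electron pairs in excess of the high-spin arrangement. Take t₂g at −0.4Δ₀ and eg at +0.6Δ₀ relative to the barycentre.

Since Δ₀ = 27400 cm⁻¹ > P = 15100 cm⁻¹, the complex adopts the low-spin configuration.
Configuration: t₂g⁶ eg⁰.
Orbital CFSE = -2.4Δ₀ = -2.4 × 27400 = -65760 cm⁻¹.
Excess pairs vs high-spin: 3 − 1 = 2; pairing cost = +30200 cm⁻¹.
Net CFSE = -65760 + 30200 = -35560 cm⁻¹.

-35560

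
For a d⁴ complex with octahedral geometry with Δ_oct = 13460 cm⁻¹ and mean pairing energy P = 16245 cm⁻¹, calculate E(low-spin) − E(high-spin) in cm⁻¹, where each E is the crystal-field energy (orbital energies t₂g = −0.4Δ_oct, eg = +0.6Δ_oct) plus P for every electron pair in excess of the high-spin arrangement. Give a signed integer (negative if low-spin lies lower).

High-spin: t₂g³ eg¹, CFSE = -0.6Δ_oct = -8076 cm⁻¹.
For low-spin the configuration is t₂g⁴ eg⁰: orbital energy -1.6 × 13460 = -21536 cm⁻¹, and 1 additional pair relative to high-spin adds 16245 cm⁻¹, giving -5291 cm⁻¹.
E(LS) − E(HS) = -5291 − (-8076) = 2785 cm⁻¹.

2785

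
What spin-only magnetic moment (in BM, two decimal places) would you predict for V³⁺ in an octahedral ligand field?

V is in group 5, so V³⁺ is d² (5 − 3 = 2).
Configuration: t2g^2 e_g^0 → 2 unpaired electrons.
μ(spin-only) = √[2(2+2)] = √8 ≈ 2.83 BM.

2.83 BM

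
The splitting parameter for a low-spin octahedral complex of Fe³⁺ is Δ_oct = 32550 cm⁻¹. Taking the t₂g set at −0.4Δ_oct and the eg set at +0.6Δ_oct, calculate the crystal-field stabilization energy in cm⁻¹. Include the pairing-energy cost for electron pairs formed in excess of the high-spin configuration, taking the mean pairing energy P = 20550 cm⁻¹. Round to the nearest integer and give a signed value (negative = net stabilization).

-24000

Fe is in group 8, so Fe³⁺ is d⁵ (8 − 3 = 5).
Configuration: t₂g⁵ eg⁰.
CFSE(orbital) = 5×(-0.4Δ_oct) + 0×(0.6Δ_oct) = -2.0Δ_oct; with Δ_oct = 32550 cm⁻¹ that is -65100 cm⁻¹.
Pairing penalty: 2 pairs vs 0 in the high-spin reference → 2 extra × P = 41100 cm⁻¹.
Combining: -65100 + 41100 = -24000 cm⁻¹.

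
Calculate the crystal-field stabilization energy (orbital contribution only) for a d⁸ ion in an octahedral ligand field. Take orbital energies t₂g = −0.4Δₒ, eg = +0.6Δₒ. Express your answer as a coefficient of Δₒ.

-1.2 Δₒ

For octahedral d⁸ the high- and low-spin configurations coincide.
Configuration: t₂g⁶ eg².
CFSE = 6(-0.4Δₒ) + 2(0.6Δₒ) = -2.4Δₒ + 1.2Δₒ = -1.2Δₒ.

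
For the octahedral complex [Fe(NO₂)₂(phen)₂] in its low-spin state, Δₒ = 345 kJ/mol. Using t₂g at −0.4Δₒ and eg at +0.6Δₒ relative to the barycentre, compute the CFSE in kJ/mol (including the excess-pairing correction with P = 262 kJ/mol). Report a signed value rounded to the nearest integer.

Ligand charges: 2×(-1) from NO₂⁻ and 2×(+0) from phen sum to -2; with overall charge +0, Fe is +2.
Group 8 minus oxidation state +2 gives a d⁶ configuration for Fe²⁺.
The d⁶ electrons fill as t₂g⁶ eg⁰.
CFSE(orbital) = 6×(-0.4Δₒ) + 0×(0.6Δₒ) = -2.4Δₒ; with Δₒ = 345 kJ/mol that is -828 kJ/mol.
High-spin d⁶ would be t₂g⁴ eg² with 1 pair; low-spin has 3, so 2 excess pairs cost +2P = +524 kJ/mol.
Combining: -828 + 524 = -304 kJ/mol.

-304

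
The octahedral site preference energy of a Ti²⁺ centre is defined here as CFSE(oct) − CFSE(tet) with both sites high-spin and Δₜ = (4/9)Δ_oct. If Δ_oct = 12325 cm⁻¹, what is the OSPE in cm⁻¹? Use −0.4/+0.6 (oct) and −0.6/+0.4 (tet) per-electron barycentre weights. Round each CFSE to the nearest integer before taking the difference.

-3287

Ti²⁺: group 4, so d-count = 4 − 2 = 2.
In an octahedral site d² (HS) is t₂g² eg⁰, giving CFSE(oct) = -0.8Δ_oct = -9860 cm⁻¹.
Tetrahedral e² t₂⁰ gives -1.2Δₜ = -1.2 × (4/9) × 12325 = -6573 cm⁻¹.
OSPE = -9860 − (-6573) = -3287 cm⁻¹.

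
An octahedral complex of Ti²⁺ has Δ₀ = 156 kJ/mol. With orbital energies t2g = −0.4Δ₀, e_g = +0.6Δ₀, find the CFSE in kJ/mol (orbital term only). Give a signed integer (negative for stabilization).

Ti²⁺: group 4, so d-count = 4 − 2 = 2.
For octahedral d² the high- and low-spin configurations coincide.
The d² electrons fill as t2g^2 e_g^0.
The orbital stabilization is -0.8Δ₀ = -0.8 × 156 = -125 kJ/mol.

-125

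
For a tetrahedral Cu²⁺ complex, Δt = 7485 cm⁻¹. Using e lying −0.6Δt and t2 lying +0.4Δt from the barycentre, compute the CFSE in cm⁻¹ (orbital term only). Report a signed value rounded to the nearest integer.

Cu is in group 11, so Cu²⁺ is d⁹ (11 − 2 = 9).
Tetrahedral fields are weak (Δₜ ≈ 4/9 Δₒ), so electrons fill high-spin.
The d⁹ electrons fill as e^4 t2^5.
The orbital stabilization is -0.4Δt = -0.4 × 7485 = -2994 cm⁻¹.

-2994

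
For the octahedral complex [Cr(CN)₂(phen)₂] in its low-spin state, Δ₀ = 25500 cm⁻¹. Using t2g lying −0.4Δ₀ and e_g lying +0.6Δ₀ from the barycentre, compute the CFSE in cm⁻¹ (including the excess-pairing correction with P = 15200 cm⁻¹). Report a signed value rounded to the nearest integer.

-25600

Ligand charges: 2×(-1) from CN⁻ and 2×(+0) from phen sum to -2; with overall charge +0, Cr is +2.
Cr²⁺: group 6, so d-count = 6 − 2 = 4.
The d⁴ electrons fill as t2g^4 e_g^0.
Orbital CFSE = 4(-0.4) + 0(0.6) = -1.6Δ₀ = -1.6 × 25500 = -40800 cm⁻¹.
High-spin d⁴ would be t2g^3 e_g^1 with 0 pairs; low-spin has 1, so 1 excess pair costs +1P = +15200 cm⁻¹.
Combining: -40800 + 15200 = -25600 cm⁻¹.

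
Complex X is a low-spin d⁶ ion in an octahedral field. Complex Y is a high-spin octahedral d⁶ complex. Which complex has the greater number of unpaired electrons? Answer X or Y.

X: t₂g⁶ eg⁰ → 0 unpaired.
Y: t₂g⁴ eg² → 4 unpaired.
So Y has more unpaired electrons.

Y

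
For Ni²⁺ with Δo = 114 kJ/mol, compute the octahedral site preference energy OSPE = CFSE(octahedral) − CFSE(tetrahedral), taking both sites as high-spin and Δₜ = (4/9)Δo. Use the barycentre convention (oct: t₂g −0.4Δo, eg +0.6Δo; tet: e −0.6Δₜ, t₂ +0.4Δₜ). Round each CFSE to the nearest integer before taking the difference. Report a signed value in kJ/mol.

Ni sits in group 10; removing 2 electrons leaves Ni²⁺ with 10 − 2 = 8 d electrons.
In an octahedral site d⁸ (HS) is t2g^6 e_g^2, giving CFSE(oct) = -1.2Δo = -137 kJ/mol.
Tetrahedral e^4 t2^4 gives -0.8Δₜ = -0.8 × (4/9) × 114 = -41 kJ/mol.
Subtracting, OSPE = -137 − (-41) = -96 kJ/mol.

-96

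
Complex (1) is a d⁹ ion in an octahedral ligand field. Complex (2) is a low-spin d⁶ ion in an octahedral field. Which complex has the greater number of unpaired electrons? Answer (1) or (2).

(1): t₂g⁶ eg³ → 1 unpaired.
(2): t2g^6 e_g^0 → 0 unpaired.
So (1) has more unpaired electrons.

(1)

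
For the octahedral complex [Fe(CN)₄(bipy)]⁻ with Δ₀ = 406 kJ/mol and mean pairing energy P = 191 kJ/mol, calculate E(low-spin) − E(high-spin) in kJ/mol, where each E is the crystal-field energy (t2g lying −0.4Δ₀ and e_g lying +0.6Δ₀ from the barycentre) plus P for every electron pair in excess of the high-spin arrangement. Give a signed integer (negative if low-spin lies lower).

-430

Ligand charges: 4×(-1) from CN⁻ and 1×(+0) from bipy sum to -4; with overall charge -1, Fe is +3.
Group 8 minus oxidation state +3 gives a d⁵ configuration for Fe³⁺.
High-spin d⁵ fills as t2g^3 e_g^2 with CFSE 3(−0.4) + 2(+0.6) = 0.0Δ₀ = 0 kJ/mol.
Low-spin: t2g^5 e_g^0, orbital CFSE = -2.0Δ₀ = -812 kJ/mol; plus 2 excess pairs × P = +382 kJ/mol; total -430 kJ/mol.
The difference is -430 − (0) = -430 kJ/mol, so low-spin lies lower.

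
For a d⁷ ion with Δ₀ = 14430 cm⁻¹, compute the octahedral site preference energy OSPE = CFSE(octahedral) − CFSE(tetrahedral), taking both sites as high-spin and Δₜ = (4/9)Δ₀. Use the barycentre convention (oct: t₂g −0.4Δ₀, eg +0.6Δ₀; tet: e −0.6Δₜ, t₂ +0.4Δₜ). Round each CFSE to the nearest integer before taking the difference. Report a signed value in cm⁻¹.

In an octahedral site d⁷ (HS) is t₂g⁵ eg², giving CFSE(oct) = -0.8Δ₀ = -11544 cm⁻¹.
Tetrahedral: e⁴ t₂³, CFSE = 4(−0.6) + 3(+0.4) = -1.2Δₜ = -1.2 × (4/9) × 14430 = -7696 cm⁻¹.
OSPE = CFSE(oct) − CFSE(tet) = -11544 − (-7696) = -3848 cm⁻¹.

-3848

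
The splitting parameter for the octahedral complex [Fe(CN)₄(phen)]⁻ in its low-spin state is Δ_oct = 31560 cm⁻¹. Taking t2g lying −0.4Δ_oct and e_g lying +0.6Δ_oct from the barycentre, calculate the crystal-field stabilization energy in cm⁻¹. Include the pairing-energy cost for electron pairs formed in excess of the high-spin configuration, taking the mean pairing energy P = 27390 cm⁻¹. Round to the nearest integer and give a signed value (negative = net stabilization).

-8340

Ligand charges: 4×(-1) from CN⁻ and 1×(+0) from phen sum to -4; with overall charge -1, Fe is +3.
Group 8 minus oxidation state +3 gives a d⁵ configuration for Fe³⁺.
Electron filling gives t2g^5 e_g^0.
CFSE(orbital) = 5×(-0.4Δ_oct) + 0×(0.6Δ_oct) = -2.0Δ_oct; with Δ_oct = 31560 cm⁻¹ that is -63120 cm⁻¹.
Relative to high-spin t2g^3 e_g^2 (0 paired), the low-spin configuration has 2 additional pairs, contributing +2 × 27390 = +54780 cm⁻¹.
Combining: -63120 + 54780 = -8340 cm⁻¹.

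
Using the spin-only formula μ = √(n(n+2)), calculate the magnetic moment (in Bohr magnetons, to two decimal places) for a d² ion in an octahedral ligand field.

2.83 Bohr magnetons

Configuration: t2g^2 e_g^0 → 2 unpaired electrons.
μ(spin-only) = √[2(2+2)] = √8 ≈ 2.83 Bohr magnetons.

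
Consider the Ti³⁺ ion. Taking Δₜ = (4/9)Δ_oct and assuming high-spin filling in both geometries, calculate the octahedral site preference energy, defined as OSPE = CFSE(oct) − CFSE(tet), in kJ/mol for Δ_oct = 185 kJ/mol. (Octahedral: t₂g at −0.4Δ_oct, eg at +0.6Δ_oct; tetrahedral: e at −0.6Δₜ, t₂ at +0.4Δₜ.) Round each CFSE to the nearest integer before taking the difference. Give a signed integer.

-25

Ti sits in group 4; removing 3 electrons leaves Ti³⁺ with 4 − 3 = 1 d electrons.
Octahedral (high-spin): t₂g¹ eg⁰, CFSE = 1(−0.4) + 0(+0.6) = -0.4Δ_oct = -0.4 × 185 = -74 kJ/mol.
Tetrahedral e¹ t₂⁰ gives -0.6Δₜ = -0.6 × (4/9) × 185 = -49 kJ/mol.
OSPE = -74 − (-49) = -25 kJ/mol.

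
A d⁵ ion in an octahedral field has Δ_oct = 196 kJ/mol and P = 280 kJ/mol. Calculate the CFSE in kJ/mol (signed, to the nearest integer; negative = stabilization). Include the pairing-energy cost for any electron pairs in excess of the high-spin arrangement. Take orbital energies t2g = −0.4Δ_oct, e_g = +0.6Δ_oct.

Δ_oct < P, so pairing is avoided: the ground state is high-spin.
That gives t2g^3 e_g^2.
Orbital CFSE = 0.0Δ_oct = 0.0 × 196 = 0 kJ/mol.
High-spin has no excess pairs, so no pairing correction applies.

0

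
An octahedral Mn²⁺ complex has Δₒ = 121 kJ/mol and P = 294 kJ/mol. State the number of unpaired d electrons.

5

Group 7 minus oxidation state +2 gives a d⁵ configuration for Mn²⁺.
Here Δₒ < P (121 < 294), so the high-spin state is favoured.
That gives t₂g³ eg².
Unpaired electrons: 5.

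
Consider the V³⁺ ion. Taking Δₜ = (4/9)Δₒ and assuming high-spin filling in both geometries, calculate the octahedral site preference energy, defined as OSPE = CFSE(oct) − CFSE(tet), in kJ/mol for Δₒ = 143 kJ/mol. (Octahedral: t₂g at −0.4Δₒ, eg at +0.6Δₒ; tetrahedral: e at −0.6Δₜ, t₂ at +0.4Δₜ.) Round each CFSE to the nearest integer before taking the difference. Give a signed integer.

-38

V³⁺: group 5, so d-count = 5 − 3 = 2.
In an octahedral site d² (HS) is t₂g² eg⁰, giving CFSE(oct) = -0.8Δₒ = -114 kJ/mol.
In a tetrahedral site the filling is e² t₂⁰: CFSE(tet) = -1.2Δₜ = -1.2 × (4/9)(143) = -76 kJ/mol.
Subtracting, OSPE = -114 − (-76) = -38 kJ/mol.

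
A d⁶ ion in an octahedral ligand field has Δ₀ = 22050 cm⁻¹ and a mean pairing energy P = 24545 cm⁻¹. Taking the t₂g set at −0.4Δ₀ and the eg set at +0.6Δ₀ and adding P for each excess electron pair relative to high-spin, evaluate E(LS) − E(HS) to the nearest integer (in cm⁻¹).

High-spin d⁶ fills as t₂g⁴ eg² with CFSE 4(−0.4) + 2(+0.6) = -0.4Δ₀ = -8820 cm⁻¹.
Low-spin t₂g⁶ eg⁰ gives -2.4Δ₀ = -52920 cm⁻¹, but forming 2 extra pairs costs 2P = 49090 cm⁻¹, so E(LS) = -52920 + 49090 = -3830 cm⁻¹.
The difference is -3830 − (-8820) = 4990 cm⁻¹, so high-spin lies lower.

4990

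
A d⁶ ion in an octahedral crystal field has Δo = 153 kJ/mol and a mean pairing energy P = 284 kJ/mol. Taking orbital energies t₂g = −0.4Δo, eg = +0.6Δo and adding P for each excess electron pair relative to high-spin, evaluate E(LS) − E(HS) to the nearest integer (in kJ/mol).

High-spin: t₂g⁴ eg², CFSE = -0.4Δo = -61 kJ/mol.
For low-spin the configuration is t₂g⁶ eg⁰: orbital energy -2.4 × 153 = -367 kJ/mol, and 2 additional pairs relative to high-spin add 568 kJ/mol, giving 201 kJ/mol.
E(LS) − E(HS) = 201 − (-61) = 262 kJ/mol.

262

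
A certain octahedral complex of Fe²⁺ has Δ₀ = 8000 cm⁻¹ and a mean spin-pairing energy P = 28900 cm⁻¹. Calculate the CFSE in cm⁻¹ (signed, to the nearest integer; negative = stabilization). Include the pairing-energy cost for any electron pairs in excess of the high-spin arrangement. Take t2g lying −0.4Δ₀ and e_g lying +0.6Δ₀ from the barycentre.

Fe²⁺: group 8, so d-count = 8 − 2 = 6.
Since Δ₀ = 8000 cm⁻¹ < P = 28900 cm⁻¹, the complex adopts the high-spin configuration.
That gives t2g^4 e_g^2.
Orbital CFSE = -0.4Δ₀ = -0.4 × 8000 = -3200 cm⁻¹.
High-spin has no excess pairs, so no pairing correction applies.

-3200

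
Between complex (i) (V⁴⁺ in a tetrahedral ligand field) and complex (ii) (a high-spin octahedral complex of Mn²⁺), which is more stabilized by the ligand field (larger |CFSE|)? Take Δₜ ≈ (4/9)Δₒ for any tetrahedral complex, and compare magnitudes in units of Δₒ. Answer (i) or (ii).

(i)

(i): V is in group 5, so V⁴⁺ is d¹ (5 − 4 = 1); Tetrahedral fields are weak (Δₜ ≈ 4/9 Δₒ), so electrons fill high-spin; e^1 t2^0, CFSE = -0.6Δₜ ≈ -0.27Δₒ.
(ii): Mn²⁺: group 7, so d-count = 7 − 2 = 5; t2g^3 e_g^2, CFSE = 0.0Δₒ.
So (i) has the larger |CFSE|.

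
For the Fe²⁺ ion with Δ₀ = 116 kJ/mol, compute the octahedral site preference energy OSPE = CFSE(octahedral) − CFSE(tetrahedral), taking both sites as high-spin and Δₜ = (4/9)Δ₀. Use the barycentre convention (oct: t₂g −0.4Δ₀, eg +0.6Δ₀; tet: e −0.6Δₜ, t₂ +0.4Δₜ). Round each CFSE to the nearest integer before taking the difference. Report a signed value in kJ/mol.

Fe²⁺: group 8, so d-count = 8 − 2 = 6.
Octahedral high-spin t₂g⁴ eg²: CFSE = -0.4 × 116 = -46 kJ/mol.
In a tetrahedral site the filling is e³ t₂³: CFSE(tet) = -0.6Δₜ = -0.6 × (4/9)(116) = -31 kJ/mol.
Subtracting, OSPE = -46 − (-31) = -15 kJ/mol.

-15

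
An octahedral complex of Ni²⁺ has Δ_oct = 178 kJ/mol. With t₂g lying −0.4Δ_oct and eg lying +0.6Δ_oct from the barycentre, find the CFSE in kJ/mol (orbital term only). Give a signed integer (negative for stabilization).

Group 10 minus oxidation state +2 gives a d⁸ configuration for Ni²⁺.
For octahedral d⁸ the high- and low-spin configurations coincide.
Electron filling gives t₂g⁶ eg².
The orbital stabilization is -1.2Δ_oct = -1.2 × 178 = -214 kJ/mol.

-214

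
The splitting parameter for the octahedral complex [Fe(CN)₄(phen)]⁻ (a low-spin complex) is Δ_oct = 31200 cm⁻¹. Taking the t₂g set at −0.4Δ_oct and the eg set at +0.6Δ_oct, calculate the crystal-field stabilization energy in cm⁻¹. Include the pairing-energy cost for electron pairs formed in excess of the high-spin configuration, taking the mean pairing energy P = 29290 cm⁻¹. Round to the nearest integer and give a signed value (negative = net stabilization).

-3820

Ligand charges: 4×(-1) from CN⁻ and 1×(+0) from phen sum to -4; with overall charge -1, Fe is +3.
Fe sits in group 8; removing 3 electrons leaves Fe³⁺ with 8 − 3 = 5 d electrons.
Electron filling gives t₂g⁵ eg⁰.
The orbital stabilization is -2.0Δ_oct = -2.0 × 31200 = -62400 cm⁻¹.
Relative to high-spin t₂g³ eg² (0 paired), the low-spin configuration has 2 additional pairs, contributing +2 × 29290 = +58580 cm⁻¹.
Combining: -62400 + 58580 = -3820 cm⁻¹.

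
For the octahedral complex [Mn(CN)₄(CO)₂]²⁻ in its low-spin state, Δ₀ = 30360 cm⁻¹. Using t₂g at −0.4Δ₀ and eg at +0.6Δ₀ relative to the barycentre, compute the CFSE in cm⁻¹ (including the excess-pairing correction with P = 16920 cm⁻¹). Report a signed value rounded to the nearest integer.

Ligand charges: 4×(-1) from CN⁻ and 2×(+0) from CO sum to -4; with overall charge -2, Mn is +2.
Group 7 minus oxidation state +2 gives a d⁵ configuration for Mn²⁺.
Configuration: t₂g⁵ eg⁰.
The orbital stabilization is -2.0Δ₀ = -2.0 × 30360 = -60720 cm⁻¹.
High-spin d⁵ would be t₂g³ eg² with 0 pairs; low-spin has 2, so 2 excess pairs cost +2P = +33840 cm⁻¹.
Net CFSE = -60720 + 33840 = -26880 cm⁻¹.

-26880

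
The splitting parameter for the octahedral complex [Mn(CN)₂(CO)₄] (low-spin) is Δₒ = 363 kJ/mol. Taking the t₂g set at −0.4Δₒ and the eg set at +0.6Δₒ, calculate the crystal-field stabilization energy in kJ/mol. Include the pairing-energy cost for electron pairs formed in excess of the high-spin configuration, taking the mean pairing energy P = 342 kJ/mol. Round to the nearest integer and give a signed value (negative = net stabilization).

-42

Ligand charges: 2×(-1) from CN⁻ and 4×(+0) from CO sum to -2; with overall charge +0, Mn is +2.
Group 7 minus oxidation state +2 gives a d⁵ configuration for Mn²⁺.
Configuration: t₂g⁵ eg⁰.
Orbital CFSE = 5(-0.4) + 0(0.6) = -2.0Δₒ = -2.0 × 363 = -726 kJ/mol.
High-spin d⁵ would be t₂g³ eg² with 0 pairs; low-spin has 2, so 2 excess pairs cost +2P = +684 kJ/mol.
Net CFSE = -726 + 684 = -42 kJ/mol.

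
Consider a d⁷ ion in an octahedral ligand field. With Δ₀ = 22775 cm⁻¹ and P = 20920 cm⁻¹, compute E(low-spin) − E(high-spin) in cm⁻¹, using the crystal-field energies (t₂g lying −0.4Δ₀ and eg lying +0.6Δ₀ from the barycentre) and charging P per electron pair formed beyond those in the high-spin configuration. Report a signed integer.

High-spin: t₂g⁵ eg², CFSE = -0.8Δ₀ = -18220 cm⁻¹.
Low-spin: t₂g⁶ eg¹, orbital CFSE = -1.8Δ₀ = -40995 cm⁻¹; plus 1 excess pair × P = +20920 cm⁻¹; total -20075 cm⁻¹.
E(LS) − E(HS) = -20075 − (-18220) = -1855 cm⁻¹.

-1855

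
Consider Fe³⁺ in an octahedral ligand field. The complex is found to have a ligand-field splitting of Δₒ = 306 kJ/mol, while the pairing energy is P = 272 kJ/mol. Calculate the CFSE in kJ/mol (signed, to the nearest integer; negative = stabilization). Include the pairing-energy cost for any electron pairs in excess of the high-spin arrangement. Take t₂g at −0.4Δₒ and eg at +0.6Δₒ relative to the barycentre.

Fe³⁺: group 8, so d-count = 8 − 3 = 5.
Here Δₒ > P (306 > 272), so the low-spin state is favoured.
Filling d⁵ accordingly: t₂g⁵ eg⁰.
Orbital CFSE = -2.0Δₒ = -2.0 × 306 = -612 kJ/mol.
Excess pairs vs high-spin: 2 − 0 = 2; pairing cost = +544 kJ/mol.
Net CFSE = -612 + 544 = -68 kJ/mol.

-68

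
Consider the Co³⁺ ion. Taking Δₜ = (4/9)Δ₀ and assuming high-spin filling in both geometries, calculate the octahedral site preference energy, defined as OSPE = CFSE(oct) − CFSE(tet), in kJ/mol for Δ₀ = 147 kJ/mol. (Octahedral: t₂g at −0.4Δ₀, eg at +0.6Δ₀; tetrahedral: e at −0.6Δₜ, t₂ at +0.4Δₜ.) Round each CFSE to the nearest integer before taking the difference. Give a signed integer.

-20

Group 9 minus oxidation state +3 gives a d⁶ configuration for Co³⁺.
Octahedral high-spin t2g^4 e_g^2: CFSE = -0.4 × 147 = -59 kJ/mol.
In a tetrahedral site the filling is e^3 t2^3: CFSE(tet) = -0.6Δₜ = -0.6 × (4/9)(147) = -39 kJ/mol.
OSPE = CFSE(oct) − CFSE(tet) = -59 − (-39) = -20 kJ/mol.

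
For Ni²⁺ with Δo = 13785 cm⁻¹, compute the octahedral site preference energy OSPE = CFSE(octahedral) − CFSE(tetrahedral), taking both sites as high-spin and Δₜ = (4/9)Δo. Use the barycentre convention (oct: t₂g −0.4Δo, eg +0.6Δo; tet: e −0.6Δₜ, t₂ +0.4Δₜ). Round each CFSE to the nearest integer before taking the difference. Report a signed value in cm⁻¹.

Group 10 minus oxidation state +2 gives a d⁸ configuration for Ni²⁺.
Octahedral (high-spin): t2g^6 e_g^2, CFSE = 6(−0.4) + 2(+0.6) = -1.2Δo = -1.2 × 13785 = -16542 cm⁻¹.
Tetrahedral: e^4 t2^4, CFSE = 4(−0.6) + 4(+0.4) = -0.8Δₜ = -0.8 × (4/9) × 13785 = -4901 cm⁻¹.
OSPE = -16542 − (-4901) = -11641 cm⁻¹.

-11641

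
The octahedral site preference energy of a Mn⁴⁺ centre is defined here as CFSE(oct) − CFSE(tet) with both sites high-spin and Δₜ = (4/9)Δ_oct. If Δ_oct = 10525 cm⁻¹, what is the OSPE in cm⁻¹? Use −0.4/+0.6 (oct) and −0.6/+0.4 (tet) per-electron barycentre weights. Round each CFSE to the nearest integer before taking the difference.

Mn sits in group 7; removing 4 electrons leaves Mn⁴⁺ with 7 − 4 = 3 d electrons.
Octahedral high-spin t₂g³ eg⁰: CFSE = -1.2 × 10525 = -12630 cm⁻¹.
In a tetrahedral site the filling is e² t₂¹: CFSE(tet) = -0.8Δₜ = -0.8 × (4/9)(10525) = -3742 cm⁻¹.
OSPE = CFSE(oct) − CFSE(tet) = -12630 − (-3742) = -8888 cm⁻¹.

-8888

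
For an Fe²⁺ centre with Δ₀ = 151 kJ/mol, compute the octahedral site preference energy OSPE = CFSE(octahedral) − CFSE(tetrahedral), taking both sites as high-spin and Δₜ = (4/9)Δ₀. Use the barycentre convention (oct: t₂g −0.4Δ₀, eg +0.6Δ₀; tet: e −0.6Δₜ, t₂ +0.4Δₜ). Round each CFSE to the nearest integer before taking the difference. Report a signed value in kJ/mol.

-20

Group 8 minus oxidation state +2 gives a d⁶ configuration for Fe²⁺.
Octahedral high-spin t2g^4 e_g^2: CFSE = -0.4 × 151 = -60 kJ/mol.
Tetrahedral e^3 t2^3 gives -0.6Δₜ = -0.6 × (4/9) × 151 = -40 kJ/mol.
OSPE = CFSE(oct) − CFSE(tet) = -60 − (-40) = -20 kJ/mol.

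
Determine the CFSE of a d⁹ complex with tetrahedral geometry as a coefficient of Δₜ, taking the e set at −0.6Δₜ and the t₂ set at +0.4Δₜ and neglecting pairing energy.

With tetrahedral geometry the complex is necessarily high-spin.
Configuration: e⁴ t₂⁵.
CFSE = 4(-0.6Δₜ) + 5(0.4Δₜ) = -2.4Δₜ + 2.0Δₜ = -0.4Δₜ.

-0.4 Δₜ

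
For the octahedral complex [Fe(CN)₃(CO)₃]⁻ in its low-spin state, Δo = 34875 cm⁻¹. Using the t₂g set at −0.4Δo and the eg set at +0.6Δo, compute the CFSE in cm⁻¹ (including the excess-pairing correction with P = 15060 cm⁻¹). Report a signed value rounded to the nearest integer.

Ligand charges: 3×(-1) from CN⁻ and 3×(+0) from CO sum to -3; with overall charge -1, Fe is +2.
Group 8 minus oxidation state +2 gives a d⁶ configuration for Fe²⁺.
The d⁶ electrons fill as t₂g⁶ eg⁰.
Orbital CFSE = 6(-0.4) + 0(0.6) = -2.4Δo = -2.4 × 34875 = -83700 cm⁻¹.
Pairing penalty: 3 pairs vs 1 in the high-spin reference → 2 extra × P = 30120 cm⁻¹.
Net CFSE = -83700 + 30120 = -53580 cm⁻¹.

-53580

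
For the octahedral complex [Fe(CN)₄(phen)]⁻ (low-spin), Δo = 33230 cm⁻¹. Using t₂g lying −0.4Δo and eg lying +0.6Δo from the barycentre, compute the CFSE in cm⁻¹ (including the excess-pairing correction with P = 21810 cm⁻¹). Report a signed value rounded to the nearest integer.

-22840

Ligand charges: 4×(-1) from CN⁻ and 1×(+0) from phen sum to -4; with overall charge -1, Fe is +3.
Group 8 minus oxidation state +3 gives a d⁵ configuration for Fe³⁺.
Electron filling gives t₂g⁵ eg⁰.
Orbital CFSE = 5(-0.4) + 0(0.6) = -2.0Δo = -2.0 × 33230 = -66460 cm⁻¹.
Pairing penalty: 2 pairs vs 0 in the high-spin reference → 2 extra × P = 43620 cm⁻¹.
Net CFSE = -66460 + 43620 = -22840 cm⁻¹.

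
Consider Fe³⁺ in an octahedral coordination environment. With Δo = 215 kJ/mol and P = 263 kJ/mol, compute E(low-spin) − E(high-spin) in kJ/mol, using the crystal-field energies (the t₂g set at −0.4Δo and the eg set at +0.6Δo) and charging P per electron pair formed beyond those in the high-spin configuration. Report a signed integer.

Fe sits in group 8; removing 3 electrons leaves Fe³⁺ with 8 − 3 = 5 d electrons.
In the high-spin limit (t₂g³ eg²) the orbital term is 0.0Δo = 0 kJ/mol, with no excess pairing.
Low-spin: t₂g⁵ eg⁰, orbital CFSE = -2.0Δo = -430 kJ/mol; plus 2 excess pairs × P = +526 kJ/mol; total 96 kJ/mol.
The difference is 96 − (0) = 96 kJ/mol, so high-spin lies lower.

96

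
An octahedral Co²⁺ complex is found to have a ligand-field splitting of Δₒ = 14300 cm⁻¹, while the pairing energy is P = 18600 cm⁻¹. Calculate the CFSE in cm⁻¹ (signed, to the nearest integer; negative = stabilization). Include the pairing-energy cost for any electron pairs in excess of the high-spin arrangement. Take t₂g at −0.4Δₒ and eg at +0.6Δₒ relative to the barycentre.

-11440

Co sits in group 9; removing 2 electrons leaves Co²⁺ with 9 − 2 = 7 d electrons.
Δₒ < P, so pairing is avoided: the ground state is high-spin.
That gives t₂g⁵ eg².
Orbital CFSE = -0.8Δₒ = -0.8 × 14300 = -11440 cm⁻¹.
High-spin has no excess pairs, so no pairing correction applies.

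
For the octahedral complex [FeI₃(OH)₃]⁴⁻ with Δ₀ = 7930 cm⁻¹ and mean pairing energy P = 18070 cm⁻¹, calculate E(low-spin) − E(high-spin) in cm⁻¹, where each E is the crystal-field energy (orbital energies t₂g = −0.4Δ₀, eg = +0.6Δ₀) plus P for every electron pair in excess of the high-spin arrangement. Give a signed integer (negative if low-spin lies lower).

20280

Ligand charges: 3×(-1) from I⁻ and 3×(-1) from OH⁻ sum to -6; with overall charge -4, Fe is +2.
Group 8 minus oxidation state +2 gives a d⁶ configuration for Fe²⁺.
High-spin d⁶ fills as t₂g⁴ eg² with CFSE 4(−0.4) + 2(+0.6) = -0.4Δ₀ = -3172 cm⁻¹.
Low-spin t₂g⁶ eg⁰ gives -2.4Δ₀ = -19032 cm⁻¹, but forming 2 extra pairs costs 2P = 36140 cm⁻¹, so E(LS) = -19032 + 36140 = 17108 cm⁻¹.
E(LS) − E(HS) = 17108 − (-3172) = 20280 cm⁻¹.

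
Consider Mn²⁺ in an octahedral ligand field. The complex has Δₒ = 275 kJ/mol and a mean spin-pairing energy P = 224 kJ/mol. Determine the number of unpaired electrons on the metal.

Mn sits in group 7; removing 2 electrons leaves Mn²⁺ with 7 − 2 = 5 d electrons.
Δₒ > P, so pairing is preferred: the ground state is low-spin.
Filling d⁵ accordingly: t₂g⁵ eg⁰.
Unpaired electrons: 1.

1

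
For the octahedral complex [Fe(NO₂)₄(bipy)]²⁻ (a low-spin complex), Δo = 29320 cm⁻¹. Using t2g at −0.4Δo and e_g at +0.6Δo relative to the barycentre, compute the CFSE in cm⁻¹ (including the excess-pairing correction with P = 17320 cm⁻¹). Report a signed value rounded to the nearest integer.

Ligand charges: 4×(-1) from NO₂⁻ and 1×(+0) from bipy sum to -4; with overall charge -2, Fe is +2.
Group 8 minus oxidation state +2 gives a d⁶ configuration for Fe²⁺.
The d⁶ electrons fill as t2g^6 e_g^0.
Orbital CFSE = 6(-0.4) + 0(0.6) = -2.4Δo = -2.4 × 29320 = -70368 cm⁻¹.
Pairing penalty: 3 pairs vs 1 in the high-spin reference → 2 extra × P = 34640 cm⁻¹.
Net CFSE = -70368 + 34640 = -35728 cm⁻¹.

-35728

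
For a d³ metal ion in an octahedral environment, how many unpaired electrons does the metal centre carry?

3

Configuration: t₂g³ eg⁰, giving 3 unpaired electrons.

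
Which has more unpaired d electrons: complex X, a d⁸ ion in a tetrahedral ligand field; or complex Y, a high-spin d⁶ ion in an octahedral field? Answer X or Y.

X: Tetrahedral fields are weak (Δₜ ≈ 4/9 Δₒ), so electrons fill high-spin; e^4 t2^4 → 2 unpaired.
Y: t₂g⁴ eg² → 4 unpaired.
So Y has more unpaired electrons.

Y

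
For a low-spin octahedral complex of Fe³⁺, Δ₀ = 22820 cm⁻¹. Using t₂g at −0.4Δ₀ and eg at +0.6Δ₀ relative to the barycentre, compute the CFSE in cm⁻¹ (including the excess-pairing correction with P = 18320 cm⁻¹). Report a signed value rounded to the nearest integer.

-9000

Fe is in group 8, so Fe³⁺ is d⁵ (8 − 3 = 5).
Configuration: t₂g⁵ eg⁰.
CFSE(orbital) = 5×(-0.4Δ₀) + 0×(0.6Δ₀) = -2.0Δ₀; with Δ₀ = 22820 cm⁻¹ that is -45640 cm⁻¹.
Relative to high-spin t₂g³ eg² (0 paired), the low-spin configuration has 2 additional pairs, contributing +2 × 18320 = +36640 cm⁻¹.
Net CFSE = -45640 + 36640 = -9000 cm⁻¹.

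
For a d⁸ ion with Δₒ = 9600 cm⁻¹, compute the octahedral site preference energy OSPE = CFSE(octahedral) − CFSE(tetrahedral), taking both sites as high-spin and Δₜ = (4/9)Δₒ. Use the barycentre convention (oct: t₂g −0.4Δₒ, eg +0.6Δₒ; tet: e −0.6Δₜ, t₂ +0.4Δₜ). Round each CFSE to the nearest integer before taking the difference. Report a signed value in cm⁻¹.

Octahedral (high-spin): t₂g⁶ eg², CFSE = 6(−0.4) + 2(+0.6) = -1.2Δₒ = -1.2 × 9600 = -11520 cm⁻¹.
Tetrahedral e⁴ t₂⁴ gives -0.8Δₜ = -0.8 × (4/9) × 9600 = -3413 cm⁻¹.
OSPE = -11520 − (-3413) = -8107 cm⁻¹.

-8107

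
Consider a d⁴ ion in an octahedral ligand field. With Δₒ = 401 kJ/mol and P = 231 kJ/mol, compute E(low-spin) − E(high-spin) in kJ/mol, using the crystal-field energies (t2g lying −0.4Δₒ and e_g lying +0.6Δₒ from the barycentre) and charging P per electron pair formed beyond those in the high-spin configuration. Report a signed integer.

-170

High-spin: t2g^3 e_g^1, CFSE = -0.6Δₒ = -241 kJ/mol.
For low-spin the configuration is t2g^4 e_g^0: orbital energy -1.6 × 401 = -642 kJ/mol, and 1 additional pair relative to high-spin adds 231 kJ/mol, giving -411 kJ/mol.
Thus E(LS) − E(HS) = -170 kJ/mol.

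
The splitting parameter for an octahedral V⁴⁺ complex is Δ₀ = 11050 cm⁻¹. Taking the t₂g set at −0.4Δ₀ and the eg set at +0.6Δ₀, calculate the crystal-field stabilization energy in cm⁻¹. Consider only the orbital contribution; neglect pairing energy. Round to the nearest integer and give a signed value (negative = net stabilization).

Group 5 minus oxidation state +4 gives a d¹ configuration for V⁴⁺.
For octahedral d¹ the high- and low-spin configurations coincide.
Configuration: t₂g¹ eg⁰.
CFSE(orbital) = 1×(-0.4Δ₀) + 0×(0.6Δ₀) = -0.4Δ₀; with Δ₀ = 11050 cm⁻¹ that is -4420 cm⁻¹.

-4420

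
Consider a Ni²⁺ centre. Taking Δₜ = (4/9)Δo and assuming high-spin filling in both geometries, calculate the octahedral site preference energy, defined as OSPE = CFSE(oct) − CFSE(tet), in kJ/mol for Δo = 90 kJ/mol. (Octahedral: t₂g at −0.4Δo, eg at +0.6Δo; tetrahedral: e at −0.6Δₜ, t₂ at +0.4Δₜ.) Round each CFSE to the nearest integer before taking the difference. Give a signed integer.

Ni sits in group 10; removing 2 electrons leaves Ni²⁺ with 10 − 2 = 8 d electrons.
In an octahedral site d⁸ (HS) is t₂g⁶ eg², giving CFSE(oct) = -1.2Δo = -108 kJ/mol.
In a tetrahedral site the filling is e⁴ t₂⁴: CFSE(tet) = -0.8Δₜ = -0.8 × (4/9)(90) = -32 kJ/mol.
Subtracting, OSPE = -108 − (-32) = -76 kJ/mol.

-76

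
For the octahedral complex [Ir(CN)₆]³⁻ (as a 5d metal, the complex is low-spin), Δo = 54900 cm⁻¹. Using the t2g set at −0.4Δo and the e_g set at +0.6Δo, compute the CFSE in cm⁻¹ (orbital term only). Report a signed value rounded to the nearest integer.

Each CN⁻ contributes -1; 6 × (-1) = -6. With overall charge -3, Ir is in the +3 oxidation state.
Group 9 minus oxidation state +3 gives a d⁶ configuration for Ir³⁺.
Electron filling gives t2g^6 e_g^0.
The orbital stabilization is -2.4Δo = -2.4 × 54900 = -131760 cm⁻¹.

-131760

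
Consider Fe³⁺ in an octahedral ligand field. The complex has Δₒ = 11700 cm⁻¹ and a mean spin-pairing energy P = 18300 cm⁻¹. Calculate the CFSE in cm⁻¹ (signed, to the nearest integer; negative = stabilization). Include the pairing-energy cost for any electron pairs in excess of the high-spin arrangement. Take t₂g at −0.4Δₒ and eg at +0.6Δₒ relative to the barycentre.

Fe sits in group 8; removing 3 electrons leaves Fe³⁺ with 8 − 3 = 5 d electrons.
Here Δₒ < P (11700 < 18300), so the high-spin state is favoured.
Configuration: t₂g³ eg².
Orbital CFSE = 0.0Δₒ = 0.0 × 11700 = 0 cm⁻¹.
High-spin has no excess pairs, so no pairing correction applies.

0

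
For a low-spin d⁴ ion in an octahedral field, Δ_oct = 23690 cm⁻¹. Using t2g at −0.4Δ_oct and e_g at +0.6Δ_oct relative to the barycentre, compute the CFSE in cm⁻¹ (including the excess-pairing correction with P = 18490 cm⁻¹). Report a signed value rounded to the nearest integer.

-19414

Configuration: t2g^4 e_g^0.
CFSE(orbital) = 4×(-0.4Δ_oct) + 0×(0.6Δ_oct) = -1.6Δ_oct; with Δ_oct = 23690 cm⁻¹ that is -37904 cm⁻¹.
Relative to high-spin t2g^3 e_g^1 (0 paired), the low-spin configuration has 1 additional pair, contributing +1 × 18490 = +18490 cm⁻¹.
Combining: -37904 + 18490 = -19414 cm⁻¹.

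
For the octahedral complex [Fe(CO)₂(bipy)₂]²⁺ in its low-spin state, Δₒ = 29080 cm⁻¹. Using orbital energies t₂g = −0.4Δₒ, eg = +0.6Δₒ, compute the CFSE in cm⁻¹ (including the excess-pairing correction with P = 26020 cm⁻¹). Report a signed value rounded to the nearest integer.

Ligand charges: 2×(+0) from CO and 2×(+0) from bipy sum to +0; with overall charge +2, Fe is +2.
Group 8 minus oxidation state +2 gives a d⁶ configuration for Fe²⁺.
Electron filling gives t₂g⁶ eg⁰.
The orbital stabilization is -2.4Δₒ = -2.4 × 29080 = -69792 cm⁻¹.
High-spin d⁶ would be t₂g⁴ eg² with 1 pair; low-spin has 3, so 2 excess pairs cost +2P = +52040 cm⁻¹.
Overall CFSE = -69792 + 52040 = -17752 cm⁻¹.

-17752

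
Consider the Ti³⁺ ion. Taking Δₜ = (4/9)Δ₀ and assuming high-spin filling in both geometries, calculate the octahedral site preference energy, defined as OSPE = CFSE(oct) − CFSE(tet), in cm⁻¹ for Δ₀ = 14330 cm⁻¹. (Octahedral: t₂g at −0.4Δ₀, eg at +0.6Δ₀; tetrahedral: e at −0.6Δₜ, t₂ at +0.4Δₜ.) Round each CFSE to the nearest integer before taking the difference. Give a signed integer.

Group 4 minus oxidation state +3 gives a d¹ configuration for Ti³⁺.
Octahedral (high-spin): t₂g¹ eg⁰, CFSE = 1(−0.4) + 0(+0.6) = -0.4Δ₀ = -0.4 × 14330 = -5732 cm⁻¹.
Tetrahedral e¹ t₂⁰ gives -0.6Δₜ = -0.6 × (4/9) × 14330 = -3821 cm⁻¹.
OSPE = -5732 − (-3821) = -1911 cm⁻¹.

-1911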